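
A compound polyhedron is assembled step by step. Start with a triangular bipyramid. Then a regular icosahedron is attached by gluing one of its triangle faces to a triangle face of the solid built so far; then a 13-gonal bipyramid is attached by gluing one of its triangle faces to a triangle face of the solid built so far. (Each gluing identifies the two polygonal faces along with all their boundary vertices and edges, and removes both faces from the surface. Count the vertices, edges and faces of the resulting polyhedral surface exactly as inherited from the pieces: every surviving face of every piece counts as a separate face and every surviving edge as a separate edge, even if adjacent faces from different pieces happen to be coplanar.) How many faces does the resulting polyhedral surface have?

48

A triangular bipyramid: V=5, E=9, F=6.
Attach a regular icosahedron (V=12, E=30, F=20) along a 3-gon: merge 3 vertices and 3 edges, delete both glued faces → V=14, E=36, F=24.
Attach a 13-gonal bipyramid (V=15, E=39, F=26) along a 3-gon: merge 3 vertices and 3 edges, delete both glued faces → V=26, E=72, F=48.
Check: V − E + F = 26 − 72 + 48 = 2.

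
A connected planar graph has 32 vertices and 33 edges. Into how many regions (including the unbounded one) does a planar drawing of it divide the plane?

3

Euler's formula for a connected plane graph: V − E + F = 2, so F = 2 − 32 + 33 = 3.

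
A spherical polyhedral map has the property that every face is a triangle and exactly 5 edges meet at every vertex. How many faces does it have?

20

Each face has 3 edges and each edge borders two faces, so 2E = 3F.
Each vertex has degree 5, so 5V = 2E and hence V = 3F/5.
Euler: V − E + F = 2 ⇒ (3F/5) − (3F/2) + F = 2.
Multiply by 10: (6 − 15 + 10)F = 20, i.e. 1F = 20.
So F = 20, E = 3·20/2 = 30, V = 3·20/5 = 12.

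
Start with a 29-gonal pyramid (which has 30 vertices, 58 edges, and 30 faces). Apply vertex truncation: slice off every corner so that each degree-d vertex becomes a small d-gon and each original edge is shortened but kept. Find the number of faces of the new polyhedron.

Truncation replaces each original edge-end by a new vertex, so V′ = 2E = 116.
Each original edge survives, and each old vertex of degree d contributes d new edges; summing degrees gives Σd = 2E, so E′ = E + 2E = 3E = 174.
Each original face survives and each original vertex becomes one new face: F′ = F + V = 60.

60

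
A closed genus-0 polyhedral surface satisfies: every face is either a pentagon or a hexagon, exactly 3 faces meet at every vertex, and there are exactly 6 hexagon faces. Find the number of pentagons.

Let x be the number of pentagons; then F = 6 + x.
Edge–face incidences: 2E = 6·6 + 5·x = 36 + 5x.
Every vertex has degree 3, so 3V = 2E.
Euler: V − E + F = 2 ⇒ (2E)/3 − E + (6 + x) = 2.
Multiply by 6: 2·(2E) − 3·(2E) + 6·(6 + x) = 12, i.e. 36 + 6x − (36 + 5x) = 12.
Collecting terms: x = 12.
Then 2E = 36 + 5·12 = 96, so E = 48, V = 2E/3 = 32, F = 6 + 12 = 18.

12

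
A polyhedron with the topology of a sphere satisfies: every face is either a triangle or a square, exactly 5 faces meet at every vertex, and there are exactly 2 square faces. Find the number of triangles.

Let x be the number of triangles; then F = 2 + x.
Edge–face incidences: 2E = 4·2 + 3·x = 8 + 3x.
Every vertex has degree 5, so 5V = 2E.
Euler: V − E + F = 2 ⇒ (2E)/5 − E + (2 + x) = 2.
Multiply by 10: 2·(2E) − 5·(2E) + 10·(2 + x) = 20, i.e. 20 + 10x − 3·(8 + 3x) = 20.
Collecting terms: x − 4 = 20, so x = 24.
Then 2E = 8 + 3·24 = 80, so E = 40, V = 2E/5 = 16, F = 2 + 24 = 26.

24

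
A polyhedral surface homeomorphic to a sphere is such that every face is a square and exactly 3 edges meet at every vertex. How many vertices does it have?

Each face has 4 edges and each edge borders two faces, so 2E = 4F.
Each vertex has degree 3, so 3V = 2E and hence V = 4F/3.
Euler: V − E + F = 2 ⇒ (4F/3) − (4F/2) + F = 2.
Multiply by 6: (8 − 12 + 6)F = 12, i.e. 2F = 12.
So F = 6, E = 4·6/2 = 12, V = 4·6/3 = 8.

8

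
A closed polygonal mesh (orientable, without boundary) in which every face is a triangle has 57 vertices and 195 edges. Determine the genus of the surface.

5

Every face is a triangle and each edge borders two faces, so 3F = 2·195, giving F = 130.
χ = V − E + F = 57 − 195 + 130 = -8.
For a closed orientable surface χ = 2 − 2g, so g = (2 − (-8))/2 = 5.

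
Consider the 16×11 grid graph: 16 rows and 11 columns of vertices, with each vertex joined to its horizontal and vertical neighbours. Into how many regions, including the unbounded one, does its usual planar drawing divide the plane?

151

The grid has V = 16·11 = 176 vertices and E = 16·10 + 11·15 = 325 edges.
F = 2 − V + E = 2 − 176 + 325 = 151.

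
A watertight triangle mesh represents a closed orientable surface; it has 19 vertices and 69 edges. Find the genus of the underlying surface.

3

Every face is a triangle and each edge borders two faces, so 3F = 2·69, giving F = 46.
χ = V − E + F = 19 − 69 + 46 = -4.
For a closed orientable surface χ = 2 − 2g, so g = (2 − (-4))/2 = 3.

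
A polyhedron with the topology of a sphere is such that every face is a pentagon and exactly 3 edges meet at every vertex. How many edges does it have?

30

Each face has 5 edges and each edge borders two faces, so 2E = 5F.
Each vertex has degree 3, so 3V = 2E and hence V = 5F/3.
Euler: V − E + F = 2 ⇒ (5F/3) − (5F/2) + F = 2.
Multiply by 6: (10 − 15 + 6)F = 12, i.e. 1F = 12.
So F = 12, E = 5·12/2 = 30, V = 5·12/3 = 20.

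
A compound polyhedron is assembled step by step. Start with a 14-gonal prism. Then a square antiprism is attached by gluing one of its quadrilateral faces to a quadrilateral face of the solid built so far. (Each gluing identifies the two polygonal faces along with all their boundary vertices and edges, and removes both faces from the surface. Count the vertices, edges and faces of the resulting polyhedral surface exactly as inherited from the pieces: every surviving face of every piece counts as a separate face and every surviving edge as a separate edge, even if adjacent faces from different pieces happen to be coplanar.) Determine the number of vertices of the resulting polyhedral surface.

A 14-gonal prism: V=28, E=42, F=16.
Attach a square antiprism (V=8, E=16, F=10) along a 4-gon: merge 4 vertices and 4 edges, delete both glued faces → V=32, E=54, F=24.
Check: V − E + F = 32 − 54 + 24 = 2.

32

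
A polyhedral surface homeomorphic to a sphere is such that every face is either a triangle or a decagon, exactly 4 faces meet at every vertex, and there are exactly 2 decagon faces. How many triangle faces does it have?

20

Let x be the number of triangles; then F = 2 + x.
Edge–face incidences: 2E = 10·2 + 3·x = 20 + 3x.
Every vertex has degree 4, so 4V = 2E.
Euler: V − E + F = 2 ⇒ (2E)/4 − E + (2 + x) = 2.
Multiply by 8: 2·(2E) − 4·(2E) + 8·(2 + x) = 16, i.e. 16 + 8x − 2·(20 + 3x) = 16.
Collecting terms: 2x − 24 = 16, so 2x = 40, so x = 20.
Then 2E = 20 + 3·20 = 80, so E = 40, V = 2E/4 = 20, F = 2 + 20 = 22.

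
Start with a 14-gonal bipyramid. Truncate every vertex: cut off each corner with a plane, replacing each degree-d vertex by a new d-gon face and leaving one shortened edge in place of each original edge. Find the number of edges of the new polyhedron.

126

The base solid has V = 16, E = 42, F = 28.
Truncation replaces each original edge-end by a new vertex, so V′ = 2E = 84.
Each original edge survives, and each old vertex of degree d contributes d new edges; summing degrees gives Σd = 2E, so E′ = E + 2E = 3E = 126.
Each original face survives and each original vertex becomes one new face: F′ = F + V = 44.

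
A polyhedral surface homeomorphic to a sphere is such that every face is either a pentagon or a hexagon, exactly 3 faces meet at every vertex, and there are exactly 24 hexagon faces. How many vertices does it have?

Let x be the number of pentagons; then F = 24 + x.
Edge–face incidences: 2E = 6·24 + 5·x = 144 + 5x.
Every vertex has degree 3, so 3V = 2E.
Euler: V − E + F = 2 ⇒ (2E)/3 − E + (24 + x) = 2.
Multiply by 6: 2·(2E) − 3·(2E) + 6·(24 + x) = 12, i.e. 144 + 6x − (144 + 5x) = 12.
Collecting terms: x = 12.
Then 2E = 144 + 5·12 = 204, so E = 102, V = 2E/3 = 68, F = 24 + 12 = 36.

68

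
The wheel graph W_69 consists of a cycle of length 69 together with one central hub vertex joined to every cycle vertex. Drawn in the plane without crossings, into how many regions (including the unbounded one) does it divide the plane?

70

W_69 has V = 69 + 1 = 70 vertices and E = 2·69 = 138 edges.
By Euler's formula F = 2 − V + E = 2 − 70 + 138 = 70.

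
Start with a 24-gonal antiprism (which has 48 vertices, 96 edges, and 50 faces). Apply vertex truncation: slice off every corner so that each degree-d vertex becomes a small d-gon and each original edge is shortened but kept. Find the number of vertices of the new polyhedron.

Truncation replaces each original edge-end by a new vertex, so V′ = 2E = 192.
Each original edge survives, and each old vertex of degree d contributes d new edges; summing degrees gives Σd = 2E, so E′ = E + 2E = 3E = 288.
Each original face survives and each original vertex becomes one new face: F′ = F + V = 98.

192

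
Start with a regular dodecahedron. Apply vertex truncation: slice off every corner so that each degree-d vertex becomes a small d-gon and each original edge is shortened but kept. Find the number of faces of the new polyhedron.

The base solid has V = 20, E = 30, F = 12.
Truncation replaces each original edge-end by a new vertex, so V′ = 2E = 60.
Each original edge survives, and each old vertex of degree d contributes d new edges; summing degrees gives Σd = 2E, so E′ = E + 2E = 3E = 90.
Each original face survives and each original vertex becomes one new face: F′ = F + V = 32.

32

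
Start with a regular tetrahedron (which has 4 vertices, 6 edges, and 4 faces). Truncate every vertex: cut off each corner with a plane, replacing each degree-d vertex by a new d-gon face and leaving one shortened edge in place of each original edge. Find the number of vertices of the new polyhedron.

Truncation replaces each original edge-end by a new vertex, so V′ = 2E = 12.
Each original edge survives, and each old vertex of degree d contributes d new edges; summing degrees gives Σd = 2E, so E′ = E + 2E = 3E = 18.
Each original face survives and each original vertex becomes one new face: F′ = F + V = 8.

12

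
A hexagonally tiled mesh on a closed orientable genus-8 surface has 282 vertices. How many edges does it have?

444

χ = 2 − 2·8 = -14, and every face is a hexagon so 6F = 2E.
V − E + F = -14 with E = 6F/2 gives 282 − (6/2 − 1)·F = -14, so F = 148 and E = 444.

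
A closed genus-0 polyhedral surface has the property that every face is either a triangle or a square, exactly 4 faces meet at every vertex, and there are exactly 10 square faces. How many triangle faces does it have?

Let x be the number of triangles; then F = 10 + x.
Edge–face incidences: 2E = 4·10 + 3·x = 40 + 3x.
Every vertex has degree 4, so 4V = 2E.
Euler: V − E + F = 2 ⇒ (2E)/4 − E + (10 + x) = 2.
Multiply by 8: 2·(2E) − 4·(2E) + 8·(10 + x) = 16, i.e. 80 + 8x − 2·(40 + 3x) = 16.
Collecting terms: 2x = 16, so x = 8.
Then 2E = 40 + 3·8 = 64, so E = 32, V = 2E/4 = 16, F = 10 + 8 = 18.

8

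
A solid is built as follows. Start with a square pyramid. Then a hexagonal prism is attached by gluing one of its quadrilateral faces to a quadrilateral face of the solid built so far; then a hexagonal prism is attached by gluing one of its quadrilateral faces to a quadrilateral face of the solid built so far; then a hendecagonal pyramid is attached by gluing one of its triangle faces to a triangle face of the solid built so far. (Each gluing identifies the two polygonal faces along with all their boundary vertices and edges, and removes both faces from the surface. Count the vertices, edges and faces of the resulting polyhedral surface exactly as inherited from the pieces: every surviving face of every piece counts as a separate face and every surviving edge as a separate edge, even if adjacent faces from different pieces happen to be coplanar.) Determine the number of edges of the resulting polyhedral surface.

55

A square pyramid: V=5, E=8, F=5.
Attach a hexagonal prism (V=12, E=18, F=8) along a 4-gon: merge 4 vertices and 4 edges, delete both glued faces → V=13, E=22, F=11.
Attach a hexagonal prism (V=12, E=18, F=8) along a 4-gon: merge 4 vertices and 4 edges, delete both glued faces → V=21, E=36, F=17.
Attach a hendecagonal pyramid (V=12, E=22, F=12) along a 3-gon: merge 3 vertices and 3 edges, delete both glued faces → V=30, E=55, F=27.
Check: V − E + F = 30 − 55 + 27 = 2.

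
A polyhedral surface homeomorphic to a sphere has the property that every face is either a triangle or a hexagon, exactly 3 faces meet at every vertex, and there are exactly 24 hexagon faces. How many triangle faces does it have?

Let x be the number of triangles; then F = 24 + x.
Edge–face incidences: 2E = 6·24 + 3·x = 144 + 3x.
Every vertex has degree 3, so 3V = 2E.
Euler: V − E + F = 2 ⇒ (2E)/3 − E + (24 + x) = 2.
Multiply by 6: 2·(2E) − 3·(2E) + 6·(24 + x) = 12, i.e. 144 + 6x − (144 + 3x) = 12.
Collecting terms: 3x = 12, so x = 4.
Then 2E = 144 + 3·4 = 156, so E = 78, V = 2E/3 = 52, F = 24 + 4 = 28.

4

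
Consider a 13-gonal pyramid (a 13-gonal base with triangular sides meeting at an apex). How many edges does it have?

26

A pyramid on an n-gon base has one n-gon and n triangles: V = 13 + 1 = 14, E = 2·13 = 26, F = 13 + 1 = 14.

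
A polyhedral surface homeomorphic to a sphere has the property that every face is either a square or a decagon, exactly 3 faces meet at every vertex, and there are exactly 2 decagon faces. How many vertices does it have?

20

Let x be the number of squares; then F = 2 + x.
Edge–face incidences: 2E = 10·2 + 4·x = 20 + 4x.
Every vertex has degree 3, so 3V = 2E.
Euler: V − E + F = 2 ⇒ (2E)/3 − E + (2 + x) = 2.
Multiply by 6: 2·(2E) − 3·(2E) + 6·(2 + x) = 12, i.e. 12 + 6x − (20 + 4x) = 12.
Collecting terms: 2x − 8 = 12, so 2x = 20, so x = 10.
Then 2E = 20 + 4·10 = 60, so E = 30, V = 2E/3 = 20, F = 2 + 10 = 12.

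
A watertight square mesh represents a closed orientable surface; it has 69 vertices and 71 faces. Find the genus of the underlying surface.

2

Every face is a square, so 2E = 4·71 = 284, giving E = 142.
χ = V − E + F = 69 − 142 + 71 = -2.
For a closed orientable surface χ = 2 − 2g, so g = (2 − (-2))/2 = 2.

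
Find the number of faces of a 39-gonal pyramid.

40

A pyramid on an n-gon base has one n-gon and n triangles: V = 39 + 1 = 40, E = 2·39 = 78, F = 39 + 1 = 40.
Check: V − E + F = 40 − 78 + 40 = 2.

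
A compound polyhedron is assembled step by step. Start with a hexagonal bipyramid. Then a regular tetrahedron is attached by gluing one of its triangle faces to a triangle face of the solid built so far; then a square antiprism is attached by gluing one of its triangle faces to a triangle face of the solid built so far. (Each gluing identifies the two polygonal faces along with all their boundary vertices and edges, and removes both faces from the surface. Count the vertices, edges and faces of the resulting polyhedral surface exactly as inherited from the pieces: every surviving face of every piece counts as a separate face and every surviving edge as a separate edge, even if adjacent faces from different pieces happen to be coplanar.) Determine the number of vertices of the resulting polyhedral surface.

A hexagonal bipyramid: V=8, E=18, F=12.
Attach a regular tetrahedron (V=4, E=6, F=4) along a 3-gon: merge 3 vertices and 3 edges, delete both glued faces → V=9, E=21, F=14.
Attach a square antiprism (V=8, E=16, F=10) along a 3-gon: merge 3 vertices and 3 edges, delete both glued faces → V=14, E=34, F=22.
Check: V − E + F = 14 − 34 + 22 = 2.

14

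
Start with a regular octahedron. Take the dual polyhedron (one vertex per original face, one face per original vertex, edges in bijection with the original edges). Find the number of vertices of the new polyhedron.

8

The base solid has V = 6, E = 12, F = 8.
The dual swaps V and F and preserves E: V′ = F = 8, E′ = E = 12, F′ = V = 6.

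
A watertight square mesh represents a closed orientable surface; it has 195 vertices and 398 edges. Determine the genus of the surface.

3

Every face is a square and each edge borders two faces, so 4F = 2·398, giving F = 199.
χ = V − E + F = 195 − 398 + 199 = -4.
For a closed orientable surface χ = 2 − 2g, so g = (2 − (-4))/2 = 3.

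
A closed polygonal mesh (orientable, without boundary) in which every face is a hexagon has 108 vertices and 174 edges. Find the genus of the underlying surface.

5

Every face is a hexagon and each edge borders two faces, so 6F = 2·174, giving F = 58.
χ = V − E + F = 108 − 174 + 58 = -8.
For a closed orientable surface χ = 2 − 2g, so g = (2 − (-8))/2 = 5.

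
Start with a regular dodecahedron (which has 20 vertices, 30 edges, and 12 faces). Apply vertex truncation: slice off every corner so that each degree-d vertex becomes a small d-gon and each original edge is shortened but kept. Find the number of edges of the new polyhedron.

Truncation replaces each original edge-end by a new vertex, so V′ = 2E = 60.
Each original edge survives, and each old vertex of degree d contributes d new edges; summing degrees gives Σd = 2E, so E′ = E + 2E = 3E = 90.
Each original face survives and each original vertex becomes one new face: F′ = F + V = 32.

90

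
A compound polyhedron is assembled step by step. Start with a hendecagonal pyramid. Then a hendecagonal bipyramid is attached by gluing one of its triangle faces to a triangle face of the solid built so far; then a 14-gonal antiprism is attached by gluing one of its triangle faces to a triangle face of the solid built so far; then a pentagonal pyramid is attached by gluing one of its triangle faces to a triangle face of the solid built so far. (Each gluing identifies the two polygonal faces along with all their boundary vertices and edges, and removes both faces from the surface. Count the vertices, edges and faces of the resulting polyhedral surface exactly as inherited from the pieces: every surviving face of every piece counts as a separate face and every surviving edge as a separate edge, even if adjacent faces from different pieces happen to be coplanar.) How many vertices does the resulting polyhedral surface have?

A hendecagonal pyramid: V=12, E=22, F=12.
Attach a hendecagonal bipyramid (V=13, E=33, F=22) along a 3-gon: merge 3 vertices and 3 edges, delete both glued faces → V=22, E=52, F=32.
Attach a 14-gonal antiprism (V=28, E=56, F=30) along a 3-gon: merge 3 vertices and 3 edges, delete both glued faces → V=47, E=105, F=60.
Attach a pentagonal pyramid (V=6, E=10, F=6) along a 3-gon: merge 3 vertices and 3 edges, delete both glued faces → V=50, E=112, F=64.
Check: V − E + F = 50 − 112 + 64 = 2.

50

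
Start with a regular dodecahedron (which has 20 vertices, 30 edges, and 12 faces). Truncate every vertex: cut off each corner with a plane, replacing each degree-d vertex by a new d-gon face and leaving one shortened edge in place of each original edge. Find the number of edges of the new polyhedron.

Truncation replaces each original edge-end by a new vertex, so V′ = 2E = 60.
Each original edge survives, and each old vertex of degree d contributes d new edges; summing degrees gives Σd = 2E, so E′ = E + 2E = 3E = 90.
Each original face survives and each original vertex becomes one new face: F′ = F + V = 32.

90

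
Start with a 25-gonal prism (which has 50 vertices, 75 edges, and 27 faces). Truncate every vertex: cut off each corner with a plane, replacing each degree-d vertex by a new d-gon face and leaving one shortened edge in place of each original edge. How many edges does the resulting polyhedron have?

225

Truncation replaces each original edge-end by a new vertex, so V′ = 2E = 150.
Each original edge survives, and each old vertex of degree d contributes d new edges; summing degrees gives Σd = 2E, so E′ = E + 2E = 3E = 225.
Each original face survives and each original vertex becomes one new face: F′ = F + V = 77.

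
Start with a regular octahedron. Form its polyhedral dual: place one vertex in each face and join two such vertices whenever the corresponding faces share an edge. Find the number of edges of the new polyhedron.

12

The base solid has V = 6, E = 12, F = 8.
The dual swaps V and F and preserves E: V′ = F = 8, E′ = E = 12, F′ = V = 6.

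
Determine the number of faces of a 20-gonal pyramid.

21

A pyramid on an n-gon base has one n-gon and n triangles: V = 20 + 1 = 21, E = 2·20 = 40, F = 20 + 1 = 21.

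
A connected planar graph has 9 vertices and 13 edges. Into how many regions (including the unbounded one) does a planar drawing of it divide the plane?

6

Euler's formula for a connected plane graph: V − E + F = 2, so F = 2 − 9 + 13 = 6.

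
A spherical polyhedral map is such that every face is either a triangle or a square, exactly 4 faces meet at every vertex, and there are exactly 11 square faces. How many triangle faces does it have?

8

Let x be the number of triangles; then F = 11 + x.
Edge–face incidences: 2E = 4·11 + 3·x = 44 + 3x.
Every vertex has degree 4, so 4V = 2E.
Euler: V − E + F = 2 ⇒ (2E)/4 − E + (11 + x) = 2.
Multiply by 8: 2·(2E) − 4·(2E) + 8·(11 + x) = 16, i.e. 88 + 8x − 2·(44 + 3x) = 16.
Collecting terms: 2x = 16, so x = 8.
Then 2E = 44 + 3·8 = 68, so E = 34, V = 2E/4 = 17, F = 11 + 8 = 19.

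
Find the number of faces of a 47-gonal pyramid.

A pyramid on an n-gon base has one n-gon and n triangles: V = 47 + 1 = 48, E = 2·47 = 94, F = 47 + 1 = 48.
Check: V − E + F = 48 − 94 + 48 = 2.

48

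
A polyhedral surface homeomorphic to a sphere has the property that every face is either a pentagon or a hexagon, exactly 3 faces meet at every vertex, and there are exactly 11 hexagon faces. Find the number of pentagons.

12

Let x be the number of pentagons; then F = 11 + x.
Edge–face incidences: 2E = 6·11 + 5·x = 66 + 5x.
Every vertex has degree 3, so 3V = 2E.
Euler: V − E + F = 2 ⇒ (2E)/3 − E + (11 + x) = 2.
Multiply by 6: 2·(2E) − 3·(2E) + 6·(11 + x) = 12, i.e. 66 + 6x − (66 + 5x) = 12.
Collecting terms: x = 12.
Then 2E = 66 + 5·12 = 126, so E = 63, V = 2E/3 = 42, F = 11 + 12 = 23.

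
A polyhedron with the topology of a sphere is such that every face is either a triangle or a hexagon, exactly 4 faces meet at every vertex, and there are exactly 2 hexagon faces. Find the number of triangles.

Let x be the number of triangles; then F = 2 + x.
Edge–face incidences: 2E = 6·2 + 3·x = 12 + 3x.
Every vertex has degree 4, so 4V = 2E.
Euler: V − E + F = 2 ⇒ (2E)/4 − E + (2 + x) = 2.
Multiply by 8: 2·(2E) − 4·(2E) + 8·(2 + x) = 16, i.e. 16 + 8x − 2·(12 + 3x) = 16.
Collecting terms: 2x − 8 = 16, so 2x = 24, so x = 12.
Then 2E = 12 + 3·12 = 48, so E = 24, V = 2E/4 = 12, F = 2 + 12 = 14.

12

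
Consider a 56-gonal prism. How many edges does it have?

168

A prism on an n-gon has two n-gon bases and n rectangular sides: V = 2·56 = 112, E = 3·56 = 168, F = 56 + 2 = 58.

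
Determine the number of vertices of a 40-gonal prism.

80

A prism on an n-gon has two n-gon bases and n rectangular sides: V = 2·40 = 80, E = 3·40 = 120, F = 40 + 2 = 42.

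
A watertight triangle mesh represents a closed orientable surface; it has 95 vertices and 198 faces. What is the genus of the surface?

3

Every face is a triangle, so 2E = 3·198 = 594, giving E = 297.
χ = V − E + F = 95 − 297 + 198 = -4.
For a closed orientable surface χ = 2 − 2g, so g = (2 − (-4))/2 = 3.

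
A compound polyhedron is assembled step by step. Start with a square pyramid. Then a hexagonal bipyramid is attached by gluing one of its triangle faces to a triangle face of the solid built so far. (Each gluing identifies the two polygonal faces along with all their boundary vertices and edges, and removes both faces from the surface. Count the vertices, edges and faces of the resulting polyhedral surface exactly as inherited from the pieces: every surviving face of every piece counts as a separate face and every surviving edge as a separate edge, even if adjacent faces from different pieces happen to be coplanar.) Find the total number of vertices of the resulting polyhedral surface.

10

A square pyramid: V=5, E=8, F=5.
Attach a hexagonal bipyramid (V=8, E=18, F=12) along a 3-gon: merge 3 vertices and 3 edges, delete both glued faces → V=10, E=23, F=15.
Check: V − E + F = 10 − 23 + 15 = 2.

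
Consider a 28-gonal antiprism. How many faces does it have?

58

An antiprism on an n-gon has two n-gon caps and 2n triangles: V = 2·28 = 56, E = 4·28 = 112, F = 2·28 + 2 = 58.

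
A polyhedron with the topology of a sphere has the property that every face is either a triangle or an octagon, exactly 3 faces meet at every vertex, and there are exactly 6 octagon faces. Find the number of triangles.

8

Let x be the number of triangles; then F = 6 + x.
Edge–face incidences: 2E = 8·6 + 3·x = 48 + 3x.
Every vertex has degree 3, so 3V = 2E.
Euler: V − E + F = 2 ⇒ (2E)/3 − E + (6 + x) = 2.
Multiply by 6: 2·(2E) − 3·(2E) + 6·(6 + x) = 12, i.e. 36 + 6x − (48 + 3x) = 12.
Collecting terms: 3x − 12 = 12, so 3x = 24, so x = 8.
Then 2E = 48 + 3·8 = 72, so E = 36, V = 2E/3 = 24, F = 6 + 8 = 14.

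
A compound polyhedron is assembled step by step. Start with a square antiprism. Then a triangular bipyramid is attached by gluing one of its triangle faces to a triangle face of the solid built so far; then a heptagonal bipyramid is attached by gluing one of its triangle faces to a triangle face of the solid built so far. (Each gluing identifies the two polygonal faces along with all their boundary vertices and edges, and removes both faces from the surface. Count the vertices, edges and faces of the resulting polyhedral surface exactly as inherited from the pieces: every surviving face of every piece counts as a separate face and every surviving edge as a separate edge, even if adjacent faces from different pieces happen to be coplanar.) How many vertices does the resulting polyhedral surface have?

16

A square antiprism: V=8, E=16, F=10.
Attach a triangular bipyramid (V=5, E=9, F=6) along a 3-gon: merge 3 vertices and 3 edges, delete both glued faces → V=10, E=22, F=14.
Attach a heptagonal bipyramid (V=9, E=21, F=14) along a 3-gon: merge 3 vertices and 3 edges, delete both glued faces → V=16, E=40, F=26.
Check: V − E + F = 16 − 40 + 26 = 2.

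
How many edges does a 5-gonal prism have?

15

A prism on an n-gon has two n-gon bases and n rectangular sides: V = 2·5 = 10, E = 3·5 = 15, F = 5 + 2 = 7.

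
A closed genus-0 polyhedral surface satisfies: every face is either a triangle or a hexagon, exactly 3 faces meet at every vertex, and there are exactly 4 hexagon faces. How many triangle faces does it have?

Let x be the number of triangles; then F = 4 + x.
Edge–face incidences: 2E = 6·4 + 3·x = 24 + 3x.
Every vertex has degree 3, so 3V = 2E.
Euler: V − E + F = 2 ⇒ (2E)/3 − E + (4 + x) = 2.
Multiply by 6: 2·(2E) − 3·(2E) + 6·(4 + x) = 12, i.e. 24 + 6x − (24 + 3x) = 12.
Collecting terms: 3x = 12, so x = 4.
Then 2E = 24 + 3·4 = 36, so E = 18, V = 2E/3 = 12, F = 4 + 4 = 8.

4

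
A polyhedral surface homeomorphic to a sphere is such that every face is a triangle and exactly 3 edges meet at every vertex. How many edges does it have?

6

Each face has 3 edges and each edge borders two faces, so 2E = 3F.
Each vertex has degree 3, so 3V = 2E and hence V = 3F/3.
Euler: V − E + F = 2 ⇒ (3F/3) − (3F/2) + F = 2.
Multiply by 6: (6 − 9 + 6)F = 12, i.e. 3F = 12.
So F = 4, E = 3·4/2 = 6, V = 3·4/3 = 4.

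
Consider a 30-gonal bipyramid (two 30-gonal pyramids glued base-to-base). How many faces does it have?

60

A bipyramid over an n-gon has 2n triangular faces and n + 2 vertices: V = 30 + 2 = 32, E = 3·30 = 90, F = 2·30 = 60.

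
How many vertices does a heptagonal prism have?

A prism on an n-gon has two n-gon bases and n rectangular sides: V = 2·7 = 14, E = 3·7 = 21, F = 7 + 2 = 9.

14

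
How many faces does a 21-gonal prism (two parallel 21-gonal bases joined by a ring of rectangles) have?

23

A prism on an n-gon has two n-gon bases and n rectangular sides: V = 2·21 = 42, E = 3·21 = 63, F = 21 + 2 = 23.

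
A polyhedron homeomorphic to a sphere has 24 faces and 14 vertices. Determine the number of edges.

Here V − E + F = 2.
E = V + F − (2) = 14 + 24 − (2) = 36.

36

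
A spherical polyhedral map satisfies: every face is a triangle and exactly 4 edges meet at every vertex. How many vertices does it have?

6

Each face has 3 edges and each edge borders two faces, so 2E = 3F.
Each vertex has degree 4, so 4V = 2E and hence V = 3F/4.
Euler: V − E + F = 2 ⇒ (3F/4) − (3F/2) + F = 2.
Multiply by 8: (6 − 12 + 8)F = 16, i.e. 2F = 16.
So F = 8, E = 3·8/2 = 12, V = 3·8/4 = 6.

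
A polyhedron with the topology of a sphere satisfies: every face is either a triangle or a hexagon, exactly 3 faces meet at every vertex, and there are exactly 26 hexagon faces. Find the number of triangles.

4

Let x be the number of triangles; then F = 26 + x.
Edge–face incidences: 2E = 6·26 + 3·x = 156 + 3x.
Every vertex has degree 3, so 3V = 2E.
Euler: V − E + F = 2 ⇒ (2E)/3 − E + (26 + x) = 2.
Multiply by 6: 2·(2E) − 3·(2E) + 6·(26 + x) = 12, i.e. 156 + 6x − (156 + 3x) = 12.
Collecting terms: 3x = 12, so x = 4.
Then 2E = 156 + 3·4 = 168, so E = 84, V = 2E/3 = 56, F = 26 + 4 = 30.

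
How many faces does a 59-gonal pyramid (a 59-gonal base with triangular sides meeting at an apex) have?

A pyramid on an n-gon base has one n-gon and n triangles: V = 59 + 1 = 60, E = 2·59 = 118, F = 59 + 1 = 60.

60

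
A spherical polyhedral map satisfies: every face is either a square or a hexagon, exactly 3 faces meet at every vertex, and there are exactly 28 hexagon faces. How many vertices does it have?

Let x be the number of squares; then F = 28 + x.
Edge–face incidences: 2E = 6·28 + 4·x = 168 + 4x.
Every vertex has degree 3, so 3V = 2E.
Euler: V − E + F = 2 ⇒ (2E)/3 − E + (28 + x) = 2.
Multiply by 6: 2·(2E) − 3·(2E) + 6·(28 + x) = 12, i.e. 168 + 6x − (168 + 4x) = 12.
Collecting terms: 2x = 12, so x = 6.
Then 2E = 168 + 4·6 = 192, so E = 96, V = 2E/3 = 64, F = 28 + 6 = 34.

64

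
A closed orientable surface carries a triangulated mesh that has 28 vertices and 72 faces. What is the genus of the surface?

5

Every face is a triangle, so 2E = 3·72 = 216, giving E = 108.
χ = V − E + F = 28 − 108 + 72 = -8.
For a closed orientable surface χ = 2 − 2g, so g = (2 − (-8))/2 = 5.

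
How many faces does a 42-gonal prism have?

A prism on an n-gon has two n-gon bases and n rectangular sides: V = 2·42 = 84, E = 3·42 = 126, F = 42 + 2 = 44.
Check: V − E + F = 84 − 126 + 44 = 2.

44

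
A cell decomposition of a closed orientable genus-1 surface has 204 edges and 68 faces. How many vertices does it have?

136

For a closed orientable surface of genus 1, χ = 2 − 2·1 = 0.
V = 0 + E − F = 0 + 204 − 68 = 136.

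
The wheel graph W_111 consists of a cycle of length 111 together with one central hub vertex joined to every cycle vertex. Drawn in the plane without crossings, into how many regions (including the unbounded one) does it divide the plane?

112

W_111 has V = 111 + 1 = 112 vertices and E = 2·111 = 222 edges.
By Euler's formula F = 2 − V + E = 2 − 112 + 222 = 112.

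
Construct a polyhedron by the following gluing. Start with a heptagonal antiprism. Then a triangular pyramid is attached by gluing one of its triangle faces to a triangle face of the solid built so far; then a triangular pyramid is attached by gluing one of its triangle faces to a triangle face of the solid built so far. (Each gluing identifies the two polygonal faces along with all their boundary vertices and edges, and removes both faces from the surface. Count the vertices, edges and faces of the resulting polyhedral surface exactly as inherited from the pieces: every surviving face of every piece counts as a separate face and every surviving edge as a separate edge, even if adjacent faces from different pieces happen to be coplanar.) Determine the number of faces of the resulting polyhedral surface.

A heptagonal antiprism: V=14, E=28, F=16.
Attach a triangular pyramid (V=4, E=6, F=4) along a 3-gon: merge 3 vertices and 3 edges, delete both glued faces → V=15, E=31, F=18.
Attach a triangular pyramid (V=4, E=6, F=4) along a 3-gon: merge 3 vertices and 3 edges, delete both glued faces → V=16, E=34, F=20.
Check: V − E + F = 16 − 34 + 20 = 2.

20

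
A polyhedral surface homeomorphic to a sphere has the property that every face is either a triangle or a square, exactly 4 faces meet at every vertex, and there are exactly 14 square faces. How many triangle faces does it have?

8

Let x be the number of triangles; then F = 14 + x.
Edge–face incidences: 2E = 4·14 + 3·x = 56 + 3x.
Every vertex has degree 4, so 4V = 2E.
Euler: V − E + F = 2 ⇒ (2E)/4 − E + (14 + x) = 2.
Multiply by 8: 2·(2E) − 4·(2E) + 8·(14 + x) = 16, i.e. 112 + 8x − 2·(56 + 3x) = 16.
Collecting terms: 2x = 16, so x = 8.
Then 2E = 56 + 3·8 = 80, so E = 40, V = 2E/4 = 20, F = 14 + 8 = 22.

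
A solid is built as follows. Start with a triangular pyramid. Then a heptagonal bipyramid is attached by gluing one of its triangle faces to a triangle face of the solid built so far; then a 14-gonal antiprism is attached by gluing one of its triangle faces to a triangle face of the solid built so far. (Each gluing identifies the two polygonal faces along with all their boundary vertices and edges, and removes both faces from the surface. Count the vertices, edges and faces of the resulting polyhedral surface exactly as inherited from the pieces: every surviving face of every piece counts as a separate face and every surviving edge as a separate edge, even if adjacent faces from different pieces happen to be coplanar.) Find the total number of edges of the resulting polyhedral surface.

A triangular pyramid: V=4, E=6, F=4.
Attach a heptagonal bipyramid (V=9, E=21, F=14) along a 3-gon: merge 3 vertices and 3 edges, delete both glued faces → V=10, E=24, F=16.
Attach a 14-gonal antiprism (V=28, E=56, F=30) along a 3-gon: merge 3 vertices and 3 edges, delete both glued faces → V=35, E=77, F=44.
Check: V − E + F = 35 − 77 + 44 = 2.

77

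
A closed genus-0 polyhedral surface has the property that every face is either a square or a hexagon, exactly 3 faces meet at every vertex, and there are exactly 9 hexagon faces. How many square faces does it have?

Let x be the number of squares; then F = 9 + x.
Edge–face incidences: 2E = 6·9 + 4·x = 54 + 4x.
Every vertex has degree 3, so 3V = 2E.
Euler: V − E + F = 2 ⇒ (2E)/3 − E + (9 + x) = 2.
Multiply by 6: 2·(2E) − 3·(2E) + 6·(9 + x) = 12, i.e. 54 + 6x − (54 + 4x) = 12.
Collecting terms: 2x = 12, so x = 6.
Then 2E = 54 + 4·6 = 78, so E = 39, V = 2E/3 = 26, F = 9 + 6 = 15.

6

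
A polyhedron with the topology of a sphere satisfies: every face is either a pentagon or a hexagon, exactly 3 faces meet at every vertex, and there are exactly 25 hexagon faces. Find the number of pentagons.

12

Let x be the number of pentagons; then F = 25 + x.
Edge–face incidences: 2E = 6·25 + 5·x = 150 + 5x.
Every vertex has degree 3, so 3V = 2E.
Euler: V − E + F = 2 ⇒ (2E)/3 − E + (25 + x) = 2.
Multiply by 6: 2·(2E) − 3·(2E) + 6·(25 + x) = 12, i.e. 150 + 6x − (150 + 5x) = 12.
Collecting terms: x = 12.
Then 2E = 150 + 5·12 = 210, so E = 105, V = 2E/3 = 70, F = 25 + 12 = 37.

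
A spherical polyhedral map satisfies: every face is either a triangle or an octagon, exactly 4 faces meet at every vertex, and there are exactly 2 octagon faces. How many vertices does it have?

Let x be the number of triangles; then F = 2 + x.
Edge–face incidences: 2E = 8·2 + 3·x = 16 + 3x.
Every vertex has degree 4, so 4V = 2E.
Euler: V − E + F = 2 ⇒ (2E)/4 − E + (2 + x) = 2.
Multiply by 8: 2·(2E) − 4·(2E) + 8·(2 + x) = 16, i.e. 16 + 8x − 2·(16 + 3x) = 16.
Collecting terms: 2x − 16 = 16, so 2x = 32, so x = 16.
Then 2E = 16 + 3·16 = 64, so E = 32, V = 2E/4 = 16, F = 2 + 16 = 18.

16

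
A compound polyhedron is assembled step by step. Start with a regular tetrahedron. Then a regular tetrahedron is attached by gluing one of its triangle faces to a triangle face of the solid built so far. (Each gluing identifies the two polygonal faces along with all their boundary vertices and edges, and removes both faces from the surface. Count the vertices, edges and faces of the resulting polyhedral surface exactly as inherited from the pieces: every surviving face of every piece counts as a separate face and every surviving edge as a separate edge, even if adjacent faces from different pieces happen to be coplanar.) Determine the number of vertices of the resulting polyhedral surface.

5

A regular tetrahedron: V=4, E=6, F=4.
Attach a regular tetrahedron (V=4, E=6, F=4) along a 3-gon: merge 3 vertices and 3 edges, delete both glued faces → V=5, E=9, F=6.
Check: V − E + F = 5 − 9 + 6 = 2.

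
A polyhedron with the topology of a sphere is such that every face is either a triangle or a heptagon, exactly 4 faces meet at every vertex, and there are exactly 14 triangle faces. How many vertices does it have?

Let x be the number of heptagons; then F = 14 + x.
Edge–face incidences: 2E = 3·14 + 7·x = 42 + 7x.
Every vertex has degree 4, so 4V = 2E.
Euler: V − E + F = 2 ⇒ (2E)/4 − E + (14 + x) = 2.
Multiply by 8: 2·(2E) − 4·(2E) + 8·(14 + x) = 16, i.e. 112 + 8x − 2·(42 + 7x) = 16.
Collecting terms: −6x + 28 = 16, so −6x = −12, so x = 2.
Then 2E = 42 + 7·2 = 56, so E = 28, V = 2E/4 = 14, F = 14 + 2 = 16.

14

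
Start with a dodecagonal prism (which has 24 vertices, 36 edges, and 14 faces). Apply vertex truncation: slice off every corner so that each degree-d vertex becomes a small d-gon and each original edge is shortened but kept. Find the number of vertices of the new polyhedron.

Truncation replaces each original edge-end by a new vertex, so V′ = 2E = 72.
Each original edge survives, and each old vertex of degree d contributes d new edges; summing degrees gives Σd = 2E, so E′ = E + 2E = 3E = 108.
Each original face survives and each original vertex becomes one new face: F′ = F + V = 38.

72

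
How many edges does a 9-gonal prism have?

A prism on an n-gon has two n-gon bases and n rectangular sides: V = 2·9 = 18, E = 3·9 = 27, F = 9 + 2 = 11.

27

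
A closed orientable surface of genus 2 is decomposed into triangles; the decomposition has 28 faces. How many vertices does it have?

12

χ = 2 − 2·2 = -2, and every face is a triangle so 3F = 2E.
E = 3·28/2 = 42. Then V = -2 + E − F = -2 + 42 − 28 = 12.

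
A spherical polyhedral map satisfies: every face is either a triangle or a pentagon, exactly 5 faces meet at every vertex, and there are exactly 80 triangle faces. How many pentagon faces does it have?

Let x be the number of pentagons; then F = 80 + x.
Edge–face incidences: 2E = 3·80 + 5·x = 240 + 5x.
Every vertex has degree 5, so 5V = 2E.
Euler: V − E + F = 2 ⇒ (2E)/5 − E + (80 + x) = 2.
Multiply by 10: 2·(2E) − 5·(2E) + 10·(80 + x) = 20, i.e. 800 + 10x − 3·(240 + 5x) = 20.
Collecting terms: −5x + 80 = 20, so −5x = −60, so x = 12.
Then 2E = 240 + 5·12 = 300, so E = 150, V = 2E/5 = 60, F = 80 + 12 = 92.

12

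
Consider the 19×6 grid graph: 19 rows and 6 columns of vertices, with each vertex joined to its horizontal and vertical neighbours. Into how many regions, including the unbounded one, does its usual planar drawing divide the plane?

91

The grid has V = 19·6 = 114 vertices and E = 19·5 + 6·18 = 203 edges.
F = 2 − V + E = 2 − 114 + 203 = 91.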